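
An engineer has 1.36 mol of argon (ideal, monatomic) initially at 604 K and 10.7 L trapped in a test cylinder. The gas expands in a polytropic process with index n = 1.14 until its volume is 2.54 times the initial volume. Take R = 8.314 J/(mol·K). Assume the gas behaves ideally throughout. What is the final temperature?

530 K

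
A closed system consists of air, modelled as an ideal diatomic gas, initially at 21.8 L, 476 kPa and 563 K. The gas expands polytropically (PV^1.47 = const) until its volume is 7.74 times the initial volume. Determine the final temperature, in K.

215 K

Polytropic n=1.47: T₂ = T₁(V₁/V₂)^(n−1) = 563×(0.129)^0.47 = 215 K; P₂ = P₁(V₁/V₂)^n = 23.5 kPa.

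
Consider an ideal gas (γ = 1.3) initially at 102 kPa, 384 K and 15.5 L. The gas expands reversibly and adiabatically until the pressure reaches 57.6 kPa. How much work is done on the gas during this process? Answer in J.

n = P₁V₁/(RT₁) = 102×15.5/(8.314×384) = 0.495 mol.
Adiabatic: T₂/T₁ = (P₂/P₁)^((γ−1)/γ) ⇒ T₂ = 384×(0.565)^0.231 = 337 K; V₂ = 24.1 L.
ΔU = nCvΔT = 0.495×27.7×(337−384) = -651 J.
Q = 0 for an adiabatic process, so W = −ΔU = 651 J.
Work done on the gas = −W_by = -651 J.

-651 J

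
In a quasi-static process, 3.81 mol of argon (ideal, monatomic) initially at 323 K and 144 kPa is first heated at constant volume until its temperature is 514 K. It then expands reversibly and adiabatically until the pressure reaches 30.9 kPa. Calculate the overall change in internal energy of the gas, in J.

-4390 J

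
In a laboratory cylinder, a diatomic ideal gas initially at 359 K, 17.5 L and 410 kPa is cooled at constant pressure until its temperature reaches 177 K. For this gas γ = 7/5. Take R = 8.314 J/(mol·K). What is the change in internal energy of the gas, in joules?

n = P₁V₁/(RT₁) = 410×17.5/(8.314×359) = 2.40 mol.
Isobaric: P stays 410 kPa; V/T = const ⇒ T₂ = 177 K, V₂ = 8.63 L.
For an ideal gas ΔU = nCvΔT with Cv = (5/2)R = 20.8 J/(mol·K).
ΔU = 2.40×20.8×(177−359) = -9090 J.

-9090 J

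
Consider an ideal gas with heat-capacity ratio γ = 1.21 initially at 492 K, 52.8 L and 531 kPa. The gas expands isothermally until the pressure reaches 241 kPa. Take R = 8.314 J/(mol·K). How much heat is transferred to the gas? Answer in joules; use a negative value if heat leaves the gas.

n = P₁V₁/(RT₁) = 531×52.8/(8.314×492) = 6.85 mol.
Isothermal: T stays 492 K; PV = const ⇒ V₂ = 116 L, P₂ = 241 kPa.
ΔU = 0 (ideal gas, T constant).
W = nRT ln(V₂/V₁) = 6.85×8.314×492×ln(2.20) = 22100 J.
Q = ΔU + W = 22100 J.

22100 J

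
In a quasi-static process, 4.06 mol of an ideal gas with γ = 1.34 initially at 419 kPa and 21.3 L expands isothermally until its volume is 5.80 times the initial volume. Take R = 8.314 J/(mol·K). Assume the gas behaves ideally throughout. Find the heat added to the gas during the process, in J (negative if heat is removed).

15700 J

T₁ = P₁V₁/(nR) = 419×21.3/(4.06×8.314) = 264 K.
Isothermal: T stays 264 K; PV = const ⇒ V₂ = 124 L, P₂ = 72.2 kPa.
ΔU = 0 (ideal gas, T constant).
W = nRT ln(V₂/V₁) = 4.06×8.314×264×ln(5.80) = 15700 J.
Q = ΔU + W = 15700 J.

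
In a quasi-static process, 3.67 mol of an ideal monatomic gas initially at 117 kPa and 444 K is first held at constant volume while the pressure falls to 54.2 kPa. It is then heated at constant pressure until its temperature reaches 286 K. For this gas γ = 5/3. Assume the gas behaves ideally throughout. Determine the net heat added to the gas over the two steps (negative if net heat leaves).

V₁ = nRT₁/P₁ = 3.67×8.314×444/117 = 116 L.
Step 1 — Isochoric: V stays 116 L; P/T = const ⇒ T₂ = 206 K, P₂ = 54.2 kPa.
W = 0 (no volume change).
ΔU = nCvΔT = 3.67×12.5×(206−444) = -10900 J.
Q = ΔU = -10900 J.
State after step 1: P = 54.2 kPa, V = 116 L, T = 206 K.
Step 2 — Isobaric: P stays 54.2 kPa; V/T = const ⇒ T₂ = 286 K, V₂ = 161 L.
W = PΔV = 54.2×(161−116) kPa·L = 2450 J.
ΔU = nCvΔT = 3.67×12.5×(286−206) = 3680 J.
Q = ΔU + W = nCpΔT = 6130 J.
Net over both steps: W = 2450 J, Q = -4780 J, ΔU = -7230 J.

-4780 J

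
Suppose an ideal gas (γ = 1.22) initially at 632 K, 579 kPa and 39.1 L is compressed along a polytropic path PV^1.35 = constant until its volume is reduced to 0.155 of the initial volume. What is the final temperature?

1210 K

Polytropic n=1.35: T₂ = T₁(V₁/V₂)^(n−1) = 632×(6.45)^0.35 = 1210 K; P₂ = P₁(V₁/V₂)^n = 7170 kPa.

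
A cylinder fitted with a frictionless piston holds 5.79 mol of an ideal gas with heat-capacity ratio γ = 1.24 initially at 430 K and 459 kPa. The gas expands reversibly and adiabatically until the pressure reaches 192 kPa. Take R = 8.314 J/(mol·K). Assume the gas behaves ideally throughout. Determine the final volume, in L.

V₁ = nRT₁/P₁ = 5.79×8.314×430/459 = 45.1 L.
Adiabatic: T₂/T₁ = (P₂/P₁)^((γ−1)/γ) ⇒ T₂ = 430×(0.418)^0.194 = 363 K; V₂ = 91.1 L.

91.1 L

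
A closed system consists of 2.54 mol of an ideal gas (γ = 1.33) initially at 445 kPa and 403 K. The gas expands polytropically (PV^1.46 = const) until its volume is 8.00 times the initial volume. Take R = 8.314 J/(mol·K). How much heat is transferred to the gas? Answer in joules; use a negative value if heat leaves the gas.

-4490 J

V₁ = nRT₁/P₁ = 2.54×8.314×403/445 = 19.1 L.
Polytropic n=1.46: T₂ = T₁(V₁/V₂)^(n−1) = 403×(0.125)^0.46 = 155 K; P₂ = P₁(V₁/V₂)^n = 21.4 kPa.
W = (P₁V₁−P₂V₂)/(n−1) = (445×19.1−21.4×153)/0.46 = 11400 J.
ΔU = nCvΔT = 2.54×25.2×(155−403) = -15900 J.
Q = ΔU + W = -4490 J.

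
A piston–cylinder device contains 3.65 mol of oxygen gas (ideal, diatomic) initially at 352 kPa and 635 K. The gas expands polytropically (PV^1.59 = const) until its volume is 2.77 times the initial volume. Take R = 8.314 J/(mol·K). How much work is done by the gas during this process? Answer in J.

14800 J

V₁ = nRT₁/P₁ = 3.65×8.314×635/352 = 54.7 L.
Polytropic n=1.59: T₂ = T₁(V₁/V₂)^(n−1) = 635×(0.361)^0.59 = 348 K; P₂ = P₁(V₁/V₂)^n = 69.7 kPa.
W = (P₁V₁−P₂V₂)/(n−1) = (352×54.7−69.7×152)/0.59 = 14800 J.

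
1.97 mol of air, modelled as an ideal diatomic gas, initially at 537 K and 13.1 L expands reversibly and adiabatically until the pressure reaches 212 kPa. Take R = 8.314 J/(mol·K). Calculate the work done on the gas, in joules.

-6170 J

P₁ = nRT₁/V₁ = 1.97×8.314×537/13.1 = 671 kPa.
Adiabatic: T₂/T₁ = (P₂/P₁)^((γ−1)/γ) ⇒ T₂ = 537×(0.316)^0.286 = 386 K; V₂ = 29.8 L.
ΔU = nCvΔT = 1.97×20.8×(386−537) = -6170 J.
Q = 0 for an adiabatic process, so W = −ΔU = 6170 J.
Work done on the gas = −W_by = -6170 J.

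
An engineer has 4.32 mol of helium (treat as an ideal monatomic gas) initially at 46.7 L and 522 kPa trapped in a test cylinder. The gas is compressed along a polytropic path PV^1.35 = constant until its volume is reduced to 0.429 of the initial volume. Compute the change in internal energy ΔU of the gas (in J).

12600 J

T₁ = P₁V₁/(nR) = 522×46.7/(4.32×8.314) = 679 K.
Polytropic n=1.35: T₂ = T₁(V₁/V₂)^(n−1) = 679×(2.33)^0.35 = 913 K; P₂ = P₁(V₁/V₂)^n = 1640 kPa.
For an ideal gas ΔU = nCvΔT with Cv = (3/2)R = 12.5 J/(mol·K).
ΔU = 4.32×12.5×(913−679) = 12600 J.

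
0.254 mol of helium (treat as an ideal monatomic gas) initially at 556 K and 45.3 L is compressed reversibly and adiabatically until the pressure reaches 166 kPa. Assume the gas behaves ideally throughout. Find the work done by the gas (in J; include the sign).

P₁ = nRT₁/V₁ = 0.254×8.314×556/45.3 = 25.9 kPa.
Adiabatic: T₂/T₁ = (P₂/P₁)^((γ−1)/γ) ⇒ T₂ = 556×(6.40)^0.400 = 1170 K; V₂ = 14.9 L.
ΔU = nCvΔT = 0.254×12.5×(1170−556) = 1940 J.
Q = 0 for an adiabatic process, so W = −ΔU = -1940 J.

-1940 J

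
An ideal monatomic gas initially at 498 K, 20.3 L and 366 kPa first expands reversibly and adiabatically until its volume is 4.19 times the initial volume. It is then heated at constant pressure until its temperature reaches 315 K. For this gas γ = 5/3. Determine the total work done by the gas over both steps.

8700 J

n = P₁V₁/(RT₁) = 366×20.3/(8.314×498) = 1.79 mol.
Step 1 — Adiabatic: TV^(γ−1) = const ⇒ T₂ = 498×(0.239)^0.667 = 192 K; PV^γ = const ⇒ P₂ = 33.6 kPa.
ΔU = nCvΔT = 1.79×12.5×(192−498) = -6860 J.
Q = 0 for an adiabatic process, so W = −ΔU = 6860 J.
State after step 1: P = 33.6 kPa, V = 85.1 L, T = 192 K.
Step 2 — Isobaric: P stays 33.6 kPa; V/T = const ⇒ T₂ = 315 K, V₂ = 140 L.
W = PΔV = 33.6×(140−85.1) kPa·L = 1840 J.
ΔU = nCvΔT = 1.79×12.5×(315−192) = 2760 J.
Q = ΔU + W = nCpΔT = 4600 J.
Net over both steps: W = 8700 J, Q = 4600 J, ΔU = -4100 J.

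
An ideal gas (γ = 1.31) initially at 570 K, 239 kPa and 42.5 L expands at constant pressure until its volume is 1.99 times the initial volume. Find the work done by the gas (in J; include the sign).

10100 J

n = P₁V₁/(RT₁) = 239×42.5/(8.314×570) = 2.14 mol.
Isobaric: P stays 239 kPa; V/T = const ⇒ T₂ = 1130 K, V₂ = 84.6 L.
W = PΔV = 239×(84.6−42.5) kPa·L = 10100 J.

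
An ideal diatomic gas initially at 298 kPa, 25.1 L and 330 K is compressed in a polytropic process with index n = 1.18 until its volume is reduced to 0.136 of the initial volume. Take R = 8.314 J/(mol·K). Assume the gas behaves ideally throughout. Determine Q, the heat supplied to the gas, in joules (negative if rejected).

n = P₁V₁/(RT₁) = 298×25.1/(8.314×330) = 2.73 mol.
Polytropic n=1.18: T₂ = T₁(V₁/V₂)^(n−1) = 330×(7.35)^0.18 = 473 K; P₂ = P₁(V₁/V₂)^n = 3140 kPa.
W = (P₁V₁−P₂V₂)/(n−1) = (298×25.1−3140×3.41)/0.18 = -18000 J.
ΔU = nCvΔT = 2.73×20.8×(473−330) = 8080 J.
Q = ΔU + W = -9870 J.

-9870 J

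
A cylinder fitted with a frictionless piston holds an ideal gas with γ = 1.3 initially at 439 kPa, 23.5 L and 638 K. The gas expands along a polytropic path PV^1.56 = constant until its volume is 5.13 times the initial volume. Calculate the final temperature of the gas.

Polytropic n=1.56: T₂ = T₁(V₁/V₂)^(n−1) = 638×(0.195)^0.56 = 255 K; P₂ = P₁(V₁/V₂)^n = 34.3 kPa.

255 K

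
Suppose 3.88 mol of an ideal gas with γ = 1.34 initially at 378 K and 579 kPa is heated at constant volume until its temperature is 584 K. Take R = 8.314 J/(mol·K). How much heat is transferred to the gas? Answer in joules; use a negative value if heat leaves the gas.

19500 J

V₁ = nRT₁/P₁ = 3.88×8.314×378/579 = 21.1 L.
Isochoric: V stays 21.1 L; P/T = const ⇒ T₂ = 584 K, P₂ = 895 kPa.
W = 0 (no volume change).
ΔU = nCvΔT = 3.88×24.5×(584−378) = 19500 J.
Q = ΔU = 19500 J.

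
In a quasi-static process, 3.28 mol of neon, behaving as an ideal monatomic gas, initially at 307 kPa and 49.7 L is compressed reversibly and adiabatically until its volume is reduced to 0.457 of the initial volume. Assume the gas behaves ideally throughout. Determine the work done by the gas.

T₁ = P₁V₁/(nR) = 307×49.7/(3.28×8.314) = 560 K.
Adiabatic: TV^(γ−1) = const ⇒ T₂ = 560×(2.19)^0.667 = 943 K; PV^γ = const ⇒ P₂ = 1130 kPa.
ΔU = nCvΔT = 3.28×12.5×(943−560) = 15700 J.
Q = 0 for an adiabatic process, so W = −ΔU = -15700 J.

-15700 J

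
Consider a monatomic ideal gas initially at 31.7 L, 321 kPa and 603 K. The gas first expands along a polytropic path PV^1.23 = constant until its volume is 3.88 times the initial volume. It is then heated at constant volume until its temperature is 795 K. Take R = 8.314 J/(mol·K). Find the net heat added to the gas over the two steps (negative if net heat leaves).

16700 J

n = P₁V₁/(RT₁) = 321×31.7/(8.314×603) = 2.03 mol.
Step 1 — Polytropic n=1.23: T₂ = T₁(V₁/V₂)^(n−1) = 603×(0.258)^0.23 = 441 K; P₂ = P₁(V₁/V₂)^n = 60.6 kPa.
W = (P₁V₁−P₂V₂)/(n−1) = (321×31.7−60.6×123)/0.23 = 11900 J.
ΔU = nCvΔT = 2.03×12.5×(441−603) = -4090 J.
Q = ΔU + W = 7760 J.
State after step 1: P = 60.6 kPa, V = 123 L, T = 441 K.
Step 2 — Isochoric: V stays 123 L; P/T = const ⇒ T₂ = 795 K, P₂ = 109 kPa.
W = 0 (no volume change).
ΔU = nCvΔT = 2.03×12.5×(795−441) = 8950 J.
Q = ΔU = 8950 J.
Net over both steps: W = 11900 J, Q = 16700 J, ΔU = 4860 J.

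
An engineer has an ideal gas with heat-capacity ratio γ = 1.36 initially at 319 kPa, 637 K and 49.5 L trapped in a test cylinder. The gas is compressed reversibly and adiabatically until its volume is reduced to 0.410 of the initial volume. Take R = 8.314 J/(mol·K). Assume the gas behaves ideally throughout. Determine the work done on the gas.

16600 J

n = P₁V₁/(RT₁) = 319×49.5/(8.314×637) = 2.98 mol.
Adiabatic: TV^(γ−1) = const ⇒ T₂ = 637×(2.44)^0.360 = 878 K; PV^γ = const ⇒ P₂ = 1070 kPa.
ΔU = nCvΔT = 2.98×23.1×(878−637) = 16600 J.
Q = 0 for an adiabatic process, so W = −ΔU = -16600 J.
Work done on the gas = −W_by = 16600 J.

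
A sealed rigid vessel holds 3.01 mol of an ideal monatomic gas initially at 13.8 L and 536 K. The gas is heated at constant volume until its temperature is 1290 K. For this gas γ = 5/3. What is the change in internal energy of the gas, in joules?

28300 J

P₁ = nRT₁/V₁ = 3.01×8.314×536/13.8 = 972 kPa.
Isochoric: V stays 13.8 L; P/T = const ⇒ T₂ = 1290 K, P₂ = 2340 kPa.
For an ideal gas ΔU = nCvΔT with Cv = (3/2)R = 12.5 J/(mol·K).
ΔU = 3.01×12.5×(1290−536) = 28300 J.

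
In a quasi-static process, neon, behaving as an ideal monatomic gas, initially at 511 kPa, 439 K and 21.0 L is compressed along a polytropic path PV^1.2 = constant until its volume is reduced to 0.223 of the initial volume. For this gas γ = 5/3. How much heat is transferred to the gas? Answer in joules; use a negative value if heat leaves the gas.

n = P₁V₁/(RT₁) = 511×21.0/(8.314×439) = 2.94 mol.
Polytropic n=1.2: T₂ = T₁(V₁/V₂)^(n−1) = 439×(4.48)^0.20 = 593 K; P₂ = P₁(V₁/V₂)^n = 3090 kPa.
W = (P₁V₁−P₂V₂)/(n−1) = (511×21.0−3090×4.68)/0.20 = -18800 J.
ΔU = nCvΔT = 2.94×12.5×(593−439) = 5630 J.
Q = ΔU + W = -13100 J.

-13100 J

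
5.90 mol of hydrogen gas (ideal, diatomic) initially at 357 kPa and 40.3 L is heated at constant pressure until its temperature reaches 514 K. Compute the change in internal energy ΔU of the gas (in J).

T₁ = P₁V₁/(nR) = 357×40.3/(5.90×8.314) = 293 K.
Isobaric: P stays 357 kPa; V/T = const ⇒ T₂ = 514 K, V₂ = 70.6 L.
For an ideal gas ΔU = nCvΔT with Cv = (5/2)R = 20.8 J/(mol·K).
ΔU = 5.90×20.8×(514−293) = 27100 J.

27100 J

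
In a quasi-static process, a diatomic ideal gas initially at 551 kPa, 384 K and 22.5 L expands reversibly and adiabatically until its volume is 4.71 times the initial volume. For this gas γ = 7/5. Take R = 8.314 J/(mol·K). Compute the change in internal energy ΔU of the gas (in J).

n = P₁V₁/(RT₁) = 551×22.5/(8.314×384) = 3.88 mol.
Adiabatic: TV^(γ−1) = const ⇒ T₂ = 384×(0.212)^0.400 = 207 K; PV^γ = const ⇒ P₂ = 62.9 kPa.
For an ideal gas ΔU = nCvΔT with Cv = (5/2)R = 20.8 J/(mol·K).
ΔU = 3.88×20.8×(207−384) = -14300 J.

-14300 J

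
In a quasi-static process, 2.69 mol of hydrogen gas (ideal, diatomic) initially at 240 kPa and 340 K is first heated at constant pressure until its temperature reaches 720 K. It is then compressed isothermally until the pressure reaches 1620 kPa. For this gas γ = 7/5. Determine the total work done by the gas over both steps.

V₁ = nRT₁/P₁ = 2.69×8.314×340/240 = 31.7 L.
Step 1 — Isobaric: P stays 240 kPa; V/T = const ⇒ T₂ = 720 K, V₂ = 67.1 L.
W = PΔV = 240×(67.1−31.7) kPa·L = 8500 J.
ΔU = nCvΔT = 2.69×20.8×(720−340) = 21200 J.
Q = ΔU + W = nCpΔT = 29700 J.
State after step 1: P = 240 kPa, V = 67.1 L, T = 720 K.
Step 2 — Isothermal: T stays 720 K; PV = const ⇒ V₂ = 9.94 L, P₂ = 1620 kPa.
ΔU = 0 (ideal gas, T constant).
W = nRT ln(V₂/V₁) = 2.69×8.314×720×ln(0.148) = -30700 J.
Q = ΔU + W = -30700 J.
Net over both steps: W = -22200 J, Q = -1000 J, ΔU = 21200 J.

-22200 J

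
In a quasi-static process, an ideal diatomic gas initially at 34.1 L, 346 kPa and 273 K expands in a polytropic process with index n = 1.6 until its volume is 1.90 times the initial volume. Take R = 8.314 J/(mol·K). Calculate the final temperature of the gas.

186 K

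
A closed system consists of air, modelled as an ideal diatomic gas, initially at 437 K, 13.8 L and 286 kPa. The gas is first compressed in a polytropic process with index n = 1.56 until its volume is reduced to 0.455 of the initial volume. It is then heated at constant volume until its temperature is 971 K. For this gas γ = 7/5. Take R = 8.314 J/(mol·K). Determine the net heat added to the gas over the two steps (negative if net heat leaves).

n = P₁V₁/(RT₁) = 286×13.8/(8.314×437) = 1.09 mol.
Step 1 — Polytropic n=1.56: T₂ = T₁(V₁/V₂)^(n−1) = 437×(2.20)^0.56 = 679 K; P₂ = P₁(V₁/V₂)^n = 977 kPa.
W = (P₁V₁−P₂V₂)/(n−1) = (286×13.8−977×6.28)/0.56 = -3910 J.
ΔU = nCvΔT = 1.09×20.8×(679−437) = 5470 J.
Q = ΔU + W = 1560 J.
State after step 1: P = 977 kPa, V = 6.28 L, T = 679 K.
Step 2 — Isochoric: V stays 6.28 L; P/T = const ⇒ T₂ = 971 K, P₂ = 1400 kPa.
W = 0 (no volume change).
ΔU = nCvΔT = 1.09×20.8×(971−679) = 6590 J.
Q = ΔU = 6590 J.
Net over both steps: W = -3910 J, Q = 8150 J, ΔU = 12100 J.

8150 J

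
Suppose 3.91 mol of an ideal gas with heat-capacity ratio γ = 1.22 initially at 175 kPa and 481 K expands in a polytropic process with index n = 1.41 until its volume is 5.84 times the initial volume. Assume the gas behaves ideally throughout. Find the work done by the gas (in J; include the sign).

19600 J

V₁ = nRT₁/P₁ = 3.91×8.314×481/175 = 89.3 L.
Polytropic n=1.41: T₂ = T₁(V₁/V₂)^(n−1) = 481×(0.171)^0.41 = 233 K; P₂ = P₁(V₁/V₂)^n = 14.5 kPa.
W = (P₁V₁−P₂V₂)/(n−1) = (175×89.3−14.5×522)/0.41 = 19600 J.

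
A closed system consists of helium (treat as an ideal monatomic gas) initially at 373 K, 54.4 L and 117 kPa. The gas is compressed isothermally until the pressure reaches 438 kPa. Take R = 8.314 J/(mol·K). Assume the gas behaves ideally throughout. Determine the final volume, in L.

Isothermal: T stays 373 K; PV = const ⇒ V₂ = 14.5 L, P₂ = 438 kPa.

14.5 L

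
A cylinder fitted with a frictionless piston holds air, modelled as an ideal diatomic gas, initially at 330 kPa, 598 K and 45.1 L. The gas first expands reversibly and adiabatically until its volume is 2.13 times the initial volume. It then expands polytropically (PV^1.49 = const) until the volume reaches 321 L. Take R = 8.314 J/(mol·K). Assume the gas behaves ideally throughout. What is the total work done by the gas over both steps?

n = P₁V₁/(RT₁) = 330×45.1/(8.314×598) = 2.99 mol.
Step 1 — Adiabatic: TV^(γ−1) = const ⇒ T₂ = 598×(0.469)^0.400 = 442 K; PV^γ = const ⇒ P₂ = 114 kPa.
ΔU = nCvΔT = 2.99×20.8×(442−598) = -9710 J.
Q = 0 for an adiabatic process, so W = −ΔU = 9710 J.
State after step 1: P = 114 kPa, V = 96.1 L, T = 442 K.
Step 2 — Polytropic n=1.49: T₂ = T₁(V₁/V₂)^(n−1) = 442×(0.299)^0.49 = 245 K; P₂ = P₁(V₁/V₂)^n = 19.0 kPa.
W = (P₁V₁−P₂V₂)/(n−1) = (114×96.1−19.0×321)/0.49 = 10000 J.
ΔU = nCvΔT = 2.99×20.8×(245−442) = -12300 J.
Q = ΔU + W = -2250 J.
Net over both steps: W = 19700 J, Q = -2250 J, ΔU = -22000 J.

19700 J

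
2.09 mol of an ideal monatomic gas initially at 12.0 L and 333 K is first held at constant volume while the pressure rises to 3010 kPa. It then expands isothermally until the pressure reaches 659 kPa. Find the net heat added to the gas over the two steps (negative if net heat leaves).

P₁ = nRT₁/V₁ = 2.09×8.314×333/12.0 = 482 kPa.
Step 1 — Isochoric: V stays 12.0 L; P/T = const ⇒ T₂ = 2080 K, P₂ = 3010 kPa.
W = 0 (no volume change).
ΔU = nCvΔT = 2.09×12.5×(2080−333) = 45500 J.
Q = ΔU = 45500 J.
State after step 1: P = 3010 kPa, V = 12.0 L, T = 2080 K.
Step 2 — Isothermal: T stays 2080 K; PV = const ⇒ V₂ = 54.8 L, P₂ = 659 kPa.
ΔU = 0 (ideal gas, T constant).
W = nRT ln(V₂/V₁) = 2.09×8.314×2080×ln(4.57) = 54900 J.
Q = ΔU + W = 54900 J.
Net over both steps: W = 54900 J, Q = 100000 J, ΔU = 45500 J.

100000 J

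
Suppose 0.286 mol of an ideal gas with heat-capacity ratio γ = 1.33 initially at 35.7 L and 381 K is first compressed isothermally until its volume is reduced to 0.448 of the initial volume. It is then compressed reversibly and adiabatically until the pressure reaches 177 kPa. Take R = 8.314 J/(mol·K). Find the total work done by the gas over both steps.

-1620 J

P₁ = nRT₁/V₁ = 0.286×8.314×381/35.7 = 25.4 kPa.
Step 1 — Isothermal: T stays 381 K; PV = const ⇒ V₂ = 16.0 L, P₂ = 56.6 kPa.
ΔU = 0 (ideal gas, T constant).
W = nRT ln(V₂/V₁) = 0.286×8.314×381×ln(0.448) = -727 J.
Q = ΔU + W = -727 J.
State after step 1: P = 56.6 kPa, V = 16.0 L, T = 381 K.
Step 2 — Adiabatic: T₂/T₁ = (P₂/P₁)^((γ−1)/γ) ⇒ T₂ = 381×(3.12)^0.248 = 505 K; V₂ = 6.79 L.
ΔU = nCvΔT = 0.286×25.2×(505−381) = 897 J.
Q = 0 for an adiabatic process, so W = −ΔU = -897 J.
Net over both steps: W = -1620 J, Q = -727 J, ΔU = 897 J.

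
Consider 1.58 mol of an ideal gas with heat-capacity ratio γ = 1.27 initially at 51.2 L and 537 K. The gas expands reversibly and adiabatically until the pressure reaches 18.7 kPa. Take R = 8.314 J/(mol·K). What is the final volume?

247 L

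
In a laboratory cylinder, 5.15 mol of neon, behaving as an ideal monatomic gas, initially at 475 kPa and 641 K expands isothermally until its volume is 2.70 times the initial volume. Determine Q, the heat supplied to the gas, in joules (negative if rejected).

27300 J

V₁ = nRT₁/P₁ = 5.15×8.314×641/475 = 57.8 L.
Isothermal: T stays 641 K; PV = const ⇒ V₂ = 156 L, P₂ = 176 kPa.
ΔU = 0 (ideal gas, T constant).
W = nRT ln(V₂/V₁) = 5.15×8.314×641×ln(2.70) = 27300 J.
Q = ΔU + W = 27300 J.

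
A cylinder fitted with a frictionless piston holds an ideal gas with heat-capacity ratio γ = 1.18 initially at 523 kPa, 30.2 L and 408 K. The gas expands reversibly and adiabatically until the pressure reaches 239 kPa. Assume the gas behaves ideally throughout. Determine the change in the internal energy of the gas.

n = P₁V₁/(RT₁) = 523×30.2/(8.314×408) = 4.66 mol.
Adiabatic: T₂/T₁ = (P₂/P₁)^((γ−1)/γ) ⇒ T₂ = 408×(0.457)^0.153 = 362 K; V₂ = 58.6 L.
For an ideal gas ΔU = nCvΔT with Cv = R/(γ−1) = 46.2 J/(mol·K).
ΔU = 4.66×46.2×(362−408) = -9880 J.

-9880 J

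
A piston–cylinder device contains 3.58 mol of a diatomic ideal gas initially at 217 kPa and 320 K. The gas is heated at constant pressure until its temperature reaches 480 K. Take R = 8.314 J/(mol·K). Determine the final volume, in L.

V₁ = nRT₁/P₁ = 3.58×8.314×320/217 = 43.9 L.
Isobaric: P stays 217 kPa; V/T = const ⇒ T₂ = 480 K, V₂ = 65.8 L.

65.8 L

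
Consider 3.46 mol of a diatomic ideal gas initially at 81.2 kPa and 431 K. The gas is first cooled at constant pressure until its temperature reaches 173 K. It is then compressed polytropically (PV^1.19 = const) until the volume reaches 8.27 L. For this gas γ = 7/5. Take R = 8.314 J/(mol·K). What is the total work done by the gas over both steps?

-19600 J

V₁ = nRT₁/P₁ = 3.46×8.314×431/81.2 = 153 L.
Step 1 — Isobaric: P stays 81.2 kPa; V/T = const ⇒ T₂ = 173 K, V₂ = 61.3 L.
W = PΔV = 81.2×(61.3−153) kPa·L = -7420 J.
ΔU = nCvΔT = 3.46×20.8×(173−431) = -18600 J.
Q = ΔU + W = nCpΔT = -26000 J.
State after step 1: P = 81.2 kPa, V = 61.3 L, T = 173 K.
Step 2 — Polytropic n=1.19: T₂ = T₁(V₁/V₂)^(n−1) = 173×(7.41)^0.19 = 253 K; P₂ = P₁(V₁/V₂)^n = 880 kPa.
W = (P₁V₁−P₂V₂)/(n−1) = (81.2×61.3−880×8.27)/0.19 = -12100 J.
ΔU = nCvΔT = 3.46×20.8×(253−173) = 5760 J.
Q = ΔU + W = -6370 J.
Net over both steps: W = -19600 J, Q = -32300 J, ΔU = -12800 J.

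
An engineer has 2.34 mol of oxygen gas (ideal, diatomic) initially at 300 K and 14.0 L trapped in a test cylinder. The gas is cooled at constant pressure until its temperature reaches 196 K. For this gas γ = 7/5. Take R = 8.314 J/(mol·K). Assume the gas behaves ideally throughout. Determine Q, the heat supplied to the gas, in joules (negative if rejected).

-7080 J

P₁ = nRT₁/V₁ = 2.34×8.314×300/14.0 = 417 kPa.
Isobaric: P stays 417 kPa; V/T = const ⇒ T₂ = 196 K, V₂ = 9.15 L.
W = PΔV = 417×(9.15−14.0) kPa·L = -2020 J.
ΔU = nCvΔT = 2.34×20.8×(196−300) = -5060 J.
Q = ΔU + W = nCpΔT = -7080 J.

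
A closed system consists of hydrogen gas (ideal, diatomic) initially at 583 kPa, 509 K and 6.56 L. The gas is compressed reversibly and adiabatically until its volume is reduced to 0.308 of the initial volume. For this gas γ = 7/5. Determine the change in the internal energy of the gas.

5750 J

n = P₁V₁/(RT₁) = 583×6.56/(8.314×509) = 0.904 mol.
Adiabatic: TV^(γ−1) = const ⇒ T₂ = 509×(3.25)^0.400 = 815 K; PV^γ = const ⇒ P₂ = 3030 kPa.
For an ideal gas ΔU = nCvΔT with Cv = (5/2)R = 20.8 J/(mol·K).
ΔU = 0.904×20.8×(815−509) = 5750 J.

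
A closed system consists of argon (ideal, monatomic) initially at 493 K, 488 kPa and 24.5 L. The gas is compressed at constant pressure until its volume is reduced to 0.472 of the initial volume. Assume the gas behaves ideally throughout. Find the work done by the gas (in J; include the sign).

-6310 J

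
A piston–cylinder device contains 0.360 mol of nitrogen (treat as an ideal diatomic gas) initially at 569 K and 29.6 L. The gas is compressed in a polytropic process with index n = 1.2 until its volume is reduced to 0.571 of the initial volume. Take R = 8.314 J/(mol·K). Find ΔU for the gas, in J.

505 J

P₁ = nRT₁/V₁ = 0.360×8.314×569/29.6 = 57.5 kPa.
Polytropic n=1.2: T₂ = T₁(V₁/V₂)^(n−1) = 569×(1.75)^0.20 = 636 K; P₂ = P₁(V₁/V₂)^n = 113 kPa.
For an ideal gas ΔU = nCvΔT with Cv = (5/2)R = 20.8 J/(mol·K).
ΔU = 0.360×20.8×(636−569) = 505 J.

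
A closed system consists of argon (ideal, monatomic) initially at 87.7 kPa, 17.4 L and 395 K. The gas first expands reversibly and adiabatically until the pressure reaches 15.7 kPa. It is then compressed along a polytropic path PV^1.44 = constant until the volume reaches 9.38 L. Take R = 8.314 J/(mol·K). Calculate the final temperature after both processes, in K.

n = P₁V₁/(RT₁) = 87.7×17.4/(8.314×395) = 0.465 mol.
Step 1 — Adiabatic: T₂/T₁ = (P₂/P₁)^((γ−1)/γ) ⇒ T₂ = 395×(0.179)^0.400 = 198 K; V₂ = 48.8 L.
ΔU = nCvΔT = 0.465×12.5×(198−395) = -1140 J.
Q = 0 for an adiabatic process, so W = −ΔU = 1140 J.
State after step 1: P = 15.7 kPa, V = 48.8 L, T = 198 K.
Step 2 — Polytropic n=1.44: T₂ = T₁(V₁/V₂)^(n−1) = 198×(5.21)^0.44 = 410 K; P₂ = P₁(V₁/V₂)^n = 169 kPa.
W = (P₁V₁−P₂V₂)/(n−1) = (15.7×48.8−169×9.38)/0.44 = -1860 J.
ΔU = nCvΔT = 0.465×12.5×(410−198) = 1230 J.
Q = ΔU + W = -632 J.
Net over both steps: W = -721 J, Q = -632 J, ΔU = 88.5 J.

410 K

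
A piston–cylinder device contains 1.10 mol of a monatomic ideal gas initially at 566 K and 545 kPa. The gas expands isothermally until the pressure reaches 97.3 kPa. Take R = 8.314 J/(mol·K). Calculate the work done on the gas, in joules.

-8920 J

V₁ = nRT₁/P₁ = 1.10×8.314×566/545 = 9.50 L.
Isothermal: T stays 566 K; PV = const ⇒ V₂ = 53.2 L, P₂ = 97.3 kPa.
W = nRT ln(V₂/V₁) = 1.10×8.314×566×ln(5.60) = 8920 J.
Work done on the gas = −W_by = -8920 J.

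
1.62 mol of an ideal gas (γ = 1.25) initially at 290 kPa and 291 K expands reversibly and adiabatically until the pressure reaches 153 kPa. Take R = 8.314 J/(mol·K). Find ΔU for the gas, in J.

-1880 J

V₁ = nRT₁/P₁ = 1.62×8.314×291/290 = 13.5 L.
Adiabatic: T₂/T₁ = (P₂/P₁)^((γ−1)/γ) ⇒ T₂ = 291×(0.528)^0.200 = 256 K; V₂ = 22.5 L.
For an ideal gas ΔU = nCvΔT with Cv = R/(γ−1) = 33.3 J/(mol·K).
ΔU = 1.62×33.3×(256−291) = -1880 J.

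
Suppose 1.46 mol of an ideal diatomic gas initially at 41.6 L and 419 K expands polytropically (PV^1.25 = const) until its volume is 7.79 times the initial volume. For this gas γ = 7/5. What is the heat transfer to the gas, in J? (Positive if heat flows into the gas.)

3060 J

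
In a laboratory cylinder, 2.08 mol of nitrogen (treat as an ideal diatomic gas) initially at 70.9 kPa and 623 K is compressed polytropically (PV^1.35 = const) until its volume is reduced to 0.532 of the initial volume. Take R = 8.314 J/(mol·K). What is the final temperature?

777 K

V₁ = nRT₁/P₁ = 2.08×8.314×623/70.9 = 152 L.
Polytropic n=1.35: T₂ = T₁(V₁/V₂)^(n−1) = 623×(1.88)^0.35 = 777 K; P₂ = P₁(V₁/V₂)^n = 166 kPa.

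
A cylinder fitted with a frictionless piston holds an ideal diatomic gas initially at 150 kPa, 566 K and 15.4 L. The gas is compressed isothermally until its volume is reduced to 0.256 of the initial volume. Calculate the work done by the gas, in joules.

n = P₁V₁/(RT₁) = 150×15.4/(8.314×566) = 0.491 mol.
Isothermal: T stays 566 K; PV = const ⇒ V₂ = 3.94 L, P₂ = 586 kPa.
W = nRT ln(V₂/V₁) = 0.491×8.314×566×ln(0.256) = -3150 J.

-3150 J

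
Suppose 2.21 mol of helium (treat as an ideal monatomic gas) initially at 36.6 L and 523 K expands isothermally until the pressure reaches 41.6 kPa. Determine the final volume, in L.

231 L

P₁ = nRT₁/V₁ = 2.21×8.314×523/36.6 = 263 kPa.
Isothermal: T stays 523 K; PV = const ⇒ V₂ = 231 L, P₂ = 41.6 kPa.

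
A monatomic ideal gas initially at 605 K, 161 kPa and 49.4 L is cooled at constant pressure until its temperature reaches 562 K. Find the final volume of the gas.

45.9 L

Isobaric: P stays 161 kPa; V/T = const ⇒ T₂ = 562 K, V₂ = 45.9 L.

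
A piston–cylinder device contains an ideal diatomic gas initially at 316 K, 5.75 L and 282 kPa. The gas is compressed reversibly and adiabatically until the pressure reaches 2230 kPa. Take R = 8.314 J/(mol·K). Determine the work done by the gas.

n = P₁V₁/(RT₁) = 282×5.75/(8.314×316) = 0.617 mol.
Adiabatic: T₂/T₁ = (P₂/P₁)^((γ−1)/γ) ⇒ T₂ = 316×(7.91)^0.286 = 571 K; V₂ = 1.31 L.
ΔU = nCvΔT = 0.617×20.8×(571−316) = 3270 J.
Q = 0 for an adiabatic process, so W = −ΔU = -3270 J.

-3270 J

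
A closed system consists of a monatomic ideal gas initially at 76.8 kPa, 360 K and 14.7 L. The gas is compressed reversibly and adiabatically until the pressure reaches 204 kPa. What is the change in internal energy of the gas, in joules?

810 J

n = P₁V₁/(RT₁) = 76.8×14.7/(8.314×360) = 0.377 mol.
Adiabatic: T₂/T₁ = (P₂/P₁)^((γ−1)/γ) ⇒ T₂ = 360×(2.66)^0.400 = 532 K; V₂ = 8.18 L.
For an ideal gas ΔU = nCvΔT with Cv = (3/2)R = 12.5 J/(mol·K).
ΔU = 0.377×12.5×(532−360) = 810 J.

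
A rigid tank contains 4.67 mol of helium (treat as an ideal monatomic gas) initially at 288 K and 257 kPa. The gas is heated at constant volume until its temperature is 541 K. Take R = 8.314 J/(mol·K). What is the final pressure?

483 kPa

V₁ = nRT₁/P₁ = 4.67×8.314×288/257 = 43.5 L.
Isochoric: V stays 43.5 L; P/T = const ⇒ T₂ = 541 K, P₂ = 483 kPa.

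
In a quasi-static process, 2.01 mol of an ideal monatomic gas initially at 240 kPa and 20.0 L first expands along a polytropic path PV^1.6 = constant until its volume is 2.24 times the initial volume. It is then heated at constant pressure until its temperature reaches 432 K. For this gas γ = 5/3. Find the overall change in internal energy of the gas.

3630 J

T₁ = P₁V₁/(nR) = 240×20.0/(2.01×8.314) = 287 K.
Step 1 — Polytropic n=1.6: T₂ = T₁(V₁/V₂)^(n−1) = 287×(0.446)^0.60 = 177 K; P₂ = P₁(V₁/V₂)^n = 66.0 kPa.
W = (P₁V₁−P₂V₂)/(n−1) = (240×20.0−66.0×44.8)/0.60 = 3070 J.
ΔU = nCvΔT = 2.01×12.5×(177−287) = -2760 J.
Q = ΔU + W = 307 J.
State after step 1: P = 66.0 kPa, V = 44.8 L, T = 177 K.
Step 2 — Isobaric: P stays 66.0 kPa; V/T = const ⇒ T₂ = 432 K, V₂ = 109 L.
W = PΔV = 66.0×(109−44.8) kPa·L = 4260 J.
ΔU = nCvΔT = 2.01×12.5×(432−177) = 6390 J.
Q = ΔU + W = nCpΔT = 10700 J.
Net over both steps: W = 7330 J, Q = 11000 J, ΔU = 3630 J.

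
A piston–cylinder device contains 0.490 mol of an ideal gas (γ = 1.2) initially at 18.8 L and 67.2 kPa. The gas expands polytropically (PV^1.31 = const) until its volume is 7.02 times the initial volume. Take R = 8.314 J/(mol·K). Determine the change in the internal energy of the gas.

-2860 J

T₁ = P₁V₁/(nR) = 67.2×18.8/(0.490×8.314) = 310 K.
Polytropic n=1.31: T₂ = T₁(V₁/V₂)^(n−1) = 310×(0.142)^0.31 = 169 K; P₂ = P₁(V₁/V₂)^n = 5.23 kPa.
For an ideal gas ΔU = nCvΔT with Cv = R/(γ−1) = 41.6 J/(mol·K).
ΔU = 0.490×41.6×(169−310) = -2860 J.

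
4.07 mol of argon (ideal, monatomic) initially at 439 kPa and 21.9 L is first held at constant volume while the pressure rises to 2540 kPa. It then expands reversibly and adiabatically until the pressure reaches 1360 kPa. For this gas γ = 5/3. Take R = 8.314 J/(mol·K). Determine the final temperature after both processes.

1280 K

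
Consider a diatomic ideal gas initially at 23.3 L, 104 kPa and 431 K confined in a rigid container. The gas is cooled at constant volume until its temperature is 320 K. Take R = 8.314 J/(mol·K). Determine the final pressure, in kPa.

77.2 kPa

Isochoric: V stays 23.3 L; P/T = const ⇒ T₂ = 320 K, P₂ = 77.2 kPa.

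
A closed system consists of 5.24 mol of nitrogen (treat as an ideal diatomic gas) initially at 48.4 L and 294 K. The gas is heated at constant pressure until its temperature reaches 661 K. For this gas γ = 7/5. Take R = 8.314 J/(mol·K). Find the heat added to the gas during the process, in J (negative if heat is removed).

56000 J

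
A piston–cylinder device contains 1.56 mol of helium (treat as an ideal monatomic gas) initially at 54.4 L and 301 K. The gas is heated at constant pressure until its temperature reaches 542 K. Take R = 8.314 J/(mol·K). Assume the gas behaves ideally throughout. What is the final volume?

P₁ = nRT₁/V₁ = 1.56×8.314×301/54.4 = 71.8 kPa.
Isobaric: P stays 71.8 kPa; V/T = const ⇒ T₂ = 542 K, V₂ = 98.0 L.

98.0 L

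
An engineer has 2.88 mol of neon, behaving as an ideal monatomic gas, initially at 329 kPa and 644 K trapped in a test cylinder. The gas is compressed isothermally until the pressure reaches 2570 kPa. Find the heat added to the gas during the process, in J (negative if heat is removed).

V₁ = nRT₁/P₁ = 2.88×8.314×644/329 = 46.9 L.
Isothermal: T stays 644 K; PV = const ⇒ V₂ = 6.00 L, P₂ = 2570 kPa.
ΔU = 0 (ideal gas, T constant).
W = nRT ln(V₂/V₁) = 2.88×8.314×644×ln(0.128) = -31700 J.
Q = ΔU + W = -31700 J.

-31700 J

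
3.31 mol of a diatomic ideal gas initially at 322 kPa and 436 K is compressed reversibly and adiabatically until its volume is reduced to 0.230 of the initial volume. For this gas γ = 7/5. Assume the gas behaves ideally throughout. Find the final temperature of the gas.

785 K

V₁ = nRT₁/P₁ = 3.31×8.314×436/322 = 37.3 L.
Adiabatic: TV^(γ−1) = const ⇒ T₂ = 436×(4.35)^0.400 = 785 K; PV^γ = const ⇒ P₂ = 2520 kPa.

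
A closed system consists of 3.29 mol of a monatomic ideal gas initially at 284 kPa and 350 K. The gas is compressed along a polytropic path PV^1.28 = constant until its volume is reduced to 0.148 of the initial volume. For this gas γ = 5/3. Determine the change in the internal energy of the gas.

10200 J

V₁ = nRT₁/P₁ = 3.29×8.314×350/284 = 33.7 L.
Polytropic n=1.28: T₂ = T₁(V₁/V₂)^(n−1) = 350×(6.76)^0.28 = 598 K; P₂ = P₁(V₁/V₂)^n = 3280 kPa.
For an ideal gas ΔU = nCvΔT with Cv = (3/2)R = 12.5 J/(mol·K).
ΔU = 3.29×12.5×(598−350) = 10200 J.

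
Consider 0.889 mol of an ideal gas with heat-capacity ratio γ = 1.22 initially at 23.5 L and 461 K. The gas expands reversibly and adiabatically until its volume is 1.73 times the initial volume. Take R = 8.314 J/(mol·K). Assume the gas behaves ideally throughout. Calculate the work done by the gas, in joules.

1760 J

P₁ = nRT₁/V₁ = 0.889×8.314×461/23.5 = 145 kPa.
Adiabatic: TV^(γ−1) = const ⇒ T₂ = 461×(0.578)^0.220 = 409 K; PV^γ = const ⇒ P₂ = 74.3 kPa.
ΔU = nCvΔT = 0.889×37.8×(409−461) = -1760 J.
Q = 0 for an adiabatic process, so W = −ΔU = 1760 J.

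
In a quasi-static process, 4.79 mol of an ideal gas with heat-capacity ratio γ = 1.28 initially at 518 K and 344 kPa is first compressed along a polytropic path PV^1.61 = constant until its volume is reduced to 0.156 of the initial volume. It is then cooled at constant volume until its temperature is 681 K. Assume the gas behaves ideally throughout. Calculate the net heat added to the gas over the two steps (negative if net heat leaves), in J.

V₁ = nRT₁/P₁ = 4.79×8.314×518/344 = 60.0 L.
Step 1 — Polytropic n=1.61: T₂ = T₁(V₁/V₂)^(n−1) = 518×(6.41)^0.61 = 1610 K; P₂ = P₁(V₁/V₂)^n = 6850 kPa.
W = (P₁V₁−P₂V₂)/(n−1) = (344×60.0−6850×9.35)/0.61 = -71200 J.
ΔU = nCvΔT = 4.79×29.7×(1610−518) = 155000 J.
Q = ΔU + W = 83900 J.
State after step 1: P = 6850 kPa, V = 9.35 L, T = 1610 K.
Step 2 — Isochoric: V stays 9.35 L; P/T = const ⇒ T₂ = 681 K, P₂ = 2900 kPa.
W = 0 (no volume change).
ΔU = nCvΔT = 4.79×29.7×(681−1610) = -132000 J.
Q = ΔU = -132000 J.
Net over both steps: W = -71200 J, Q = -48000 J, ΔU = 23200 J.

-48000 J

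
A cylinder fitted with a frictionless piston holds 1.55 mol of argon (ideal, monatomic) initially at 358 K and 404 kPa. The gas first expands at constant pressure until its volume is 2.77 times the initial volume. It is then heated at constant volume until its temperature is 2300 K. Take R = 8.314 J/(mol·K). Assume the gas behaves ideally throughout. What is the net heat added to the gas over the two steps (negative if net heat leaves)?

45700 J

V₁ = nRT₁/P₁ = 1.55×8.314×358/404 = 11.4 L.
Step 1 — Isobaric: P stays 404 kPa; V/T = const ⇒ T₂ = 992 K, V₂ = 31.6 L.
W = PΔV = 404×(31.6−11.4) kPa·L = 8170 J.
ΔU = nCvΔT = 1.55×12.5×(992−358) = 12200 J.
Q = ΔU + W = nCpΔT = 20400 J.
State after step 1: P = 404 kPa, V = 31.6 L, T = 992 K.
Step 2 — Isochoric: V stays 31.6 L; P/T = const ⇒ T₂ = 2300 K, P₂ = 937 kPa.
W = 0 (no volume change).
ΔU = nCvΔT = 1.55×12.5×(2300−992) = 25300 J.
Q = ΔU = 25300 J.
Net over both steps: W = 8170 J, Q = 45700 J, ΔU = 37500 J.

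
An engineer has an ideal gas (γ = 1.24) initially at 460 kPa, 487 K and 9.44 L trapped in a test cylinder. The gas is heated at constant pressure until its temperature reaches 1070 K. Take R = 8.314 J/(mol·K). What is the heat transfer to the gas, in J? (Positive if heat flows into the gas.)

26900 J

n = P₁V₁/(RT₁) = 460×9.44/(8.314×487) = 1.07 mol.
Isobaric: P stays 460 kPa; V/T = const ⇒ T₂ = 1070 K, V₂ = 20.7 L.
W = PΔV = 460×(20.7−9.44) kPa·L = 5200 J.
ΔU = nCvΔT = 1.07×34.6×(1070−487) = 21700 J.
Q = ΔU + W = nCpΔT = 26900 J.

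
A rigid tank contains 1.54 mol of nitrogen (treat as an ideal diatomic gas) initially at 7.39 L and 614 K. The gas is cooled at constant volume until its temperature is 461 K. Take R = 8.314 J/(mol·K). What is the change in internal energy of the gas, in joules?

P₁ = nRT₁/V₁ = 1.54×8.314×614/7.39 = 1060 kPa.
Isochoric: V stays 7.39 L; P/T = const ⇒ T₂ = 461 K, P₂ = 799 kPa.
For an ideal gas ΔU = nCvΔT with Cv = (5/2)R = 20.8 J/(mol·K).
ΔU = 1.54×20.8×(461−614) = -4900 J.

-4900 J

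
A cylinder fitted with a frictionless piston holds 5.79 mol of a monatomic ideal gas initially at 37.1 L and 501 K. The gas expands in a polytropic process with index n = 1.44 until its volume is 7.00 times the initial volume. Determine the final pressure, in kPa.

39.4 kPa

P₁ = nRT₁/V₁ = 5.79×8.314×501/37.1 = 650 kPa.
Polytropic n=1.44: T₂ = T₁(V₁/V₂)^(n−1) = 501×(0.143)^0.44 = 213 K; P₂ = P₁(V₁/V₂)^n = 39.4 kPa.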